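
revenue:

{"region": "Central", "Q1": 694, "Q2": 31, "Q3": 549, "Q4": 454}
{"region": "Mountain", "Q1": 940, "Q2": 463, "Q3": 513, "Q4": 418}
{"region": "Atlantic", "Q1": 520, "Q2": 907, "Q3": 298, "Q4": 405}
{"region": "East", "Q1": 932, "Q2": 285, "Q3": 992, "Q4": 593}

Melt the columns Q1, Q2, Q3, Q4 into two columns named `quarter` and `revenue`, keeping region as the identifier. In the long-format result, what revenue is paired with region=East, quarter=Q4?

593

Unpivoting turns each (region, wide-column) pair into one long row.
The wide cell at row East, column Q4 holds 593, so the long row (East, Q4) has revenue=593.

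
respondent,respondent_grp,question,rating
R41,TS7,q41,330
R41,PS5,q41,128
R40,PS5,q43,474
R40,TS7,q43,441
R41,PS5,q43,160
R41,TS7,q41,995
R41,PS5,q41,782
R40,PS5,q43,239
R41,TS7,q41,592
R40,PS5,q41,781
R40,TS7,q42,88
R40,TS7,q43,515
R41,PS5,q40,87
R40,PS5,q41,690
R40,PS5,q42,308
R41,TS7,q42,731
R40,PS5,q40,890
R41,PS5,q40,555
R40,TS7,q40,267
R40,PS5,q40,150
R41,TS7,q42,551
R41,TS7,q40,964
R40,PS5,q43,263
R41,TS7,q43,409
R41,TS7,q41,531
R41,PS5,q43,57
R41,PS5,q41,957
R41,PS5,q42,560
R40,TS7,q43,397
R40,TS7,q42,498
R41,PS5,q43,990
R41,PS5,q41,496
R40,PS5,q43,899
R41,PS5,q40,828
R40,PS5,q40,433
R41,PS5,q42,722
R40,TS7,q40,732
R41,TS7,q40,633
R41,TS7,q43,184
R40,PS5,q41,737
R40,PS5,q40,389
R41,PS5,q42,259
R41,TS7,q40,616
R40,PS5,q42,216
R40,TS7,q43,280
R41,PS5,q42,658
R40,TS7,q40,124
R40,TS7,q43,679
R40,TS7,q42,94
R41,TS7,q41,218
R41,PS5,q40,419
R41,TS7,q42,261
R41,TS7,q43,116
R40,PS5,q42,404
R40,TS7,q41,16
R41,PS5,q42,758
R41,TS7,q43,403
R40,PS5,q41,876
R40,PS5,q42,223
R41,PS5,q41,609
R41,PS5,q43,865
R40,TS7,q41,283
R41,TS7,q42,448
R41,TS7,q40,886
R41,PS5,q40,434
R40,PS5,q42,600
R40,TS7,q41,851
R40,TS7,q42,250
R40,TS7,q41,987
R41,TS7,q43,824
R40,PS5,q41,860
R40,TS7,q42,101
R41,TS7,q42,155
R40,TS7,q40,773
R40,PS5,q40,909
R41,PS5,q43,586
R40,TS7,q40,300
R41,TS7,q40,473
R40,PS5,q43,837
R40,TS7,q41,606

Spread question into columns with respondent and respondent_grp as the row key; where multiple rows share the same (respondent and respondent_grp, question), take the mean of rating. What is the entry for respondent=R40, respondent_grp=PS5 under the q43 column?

542.40

Rows with respondent=R40, respondent_grp=PS5 and question=q43: rating values are 474, 239, 263, 899, 837.
(474 + 239 + 263 + 899 + 837) / 5 = 542.40.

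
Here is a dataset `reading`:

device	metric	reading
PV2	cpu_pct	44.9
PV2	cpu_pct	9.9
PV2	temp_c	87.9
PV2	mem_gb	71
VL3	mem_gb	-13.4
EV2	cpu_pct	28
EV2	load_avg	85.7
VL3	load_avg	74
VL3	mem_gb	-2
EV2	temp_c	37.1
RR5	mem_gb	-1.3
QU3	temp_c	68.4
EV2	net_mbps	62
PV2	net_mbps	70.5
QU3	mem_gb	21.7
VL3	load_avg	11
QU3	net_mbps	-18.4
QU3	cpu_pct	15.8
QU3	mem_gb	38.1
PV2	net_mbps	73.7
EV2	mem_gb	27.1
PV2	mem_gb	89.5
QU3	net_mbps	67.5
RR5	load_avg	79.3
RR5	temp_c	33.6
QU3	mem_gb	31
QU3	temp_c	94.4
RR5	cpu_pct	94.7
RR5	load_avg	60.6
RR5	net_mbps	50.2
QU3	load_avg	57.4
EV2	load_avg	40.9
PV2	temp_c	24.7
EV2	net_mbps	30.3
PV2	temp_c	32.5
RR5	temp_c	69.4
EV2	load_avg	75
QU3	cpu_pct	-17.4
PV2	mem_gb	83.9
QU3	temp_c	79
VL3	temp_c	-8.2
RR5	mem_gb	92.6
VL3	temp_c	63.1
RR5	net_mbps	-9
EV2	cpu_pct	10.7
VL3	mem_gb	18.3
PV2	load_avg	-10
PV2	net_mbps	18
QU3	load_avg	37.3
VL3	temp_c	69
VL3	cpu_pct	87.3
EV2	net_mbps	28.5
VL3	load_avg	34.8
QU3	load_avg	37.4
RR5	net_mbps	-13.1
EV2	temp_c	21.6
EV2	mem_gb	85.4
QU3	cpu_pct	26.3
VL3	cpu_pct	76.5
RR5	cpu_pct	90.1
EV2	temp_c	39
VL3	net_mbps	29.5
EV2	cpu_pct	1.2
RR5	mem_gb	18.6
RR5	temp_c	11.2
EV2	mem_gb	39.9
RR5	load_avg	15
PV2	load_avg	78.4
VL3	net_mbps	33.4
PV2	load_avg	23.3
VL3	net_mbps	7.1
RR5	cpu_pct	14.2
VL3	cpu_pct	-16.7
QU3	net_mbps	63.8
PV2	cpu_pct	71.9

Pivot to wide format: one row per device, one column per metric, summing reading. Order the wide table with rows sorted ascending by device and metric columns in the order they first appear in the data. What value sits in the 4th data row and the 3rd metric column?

With rows sorted ascending by device, row 4 is device=RR5. metric columns in first-appearance order: cpu_pct, temp_c, mem_gb, load_avg, net_mbps; column 3 is mem_gb.
Long rows with device=RR5, metric=mem_gb: -1.3 + 92.6 + 18.6 = 109.9.

109.9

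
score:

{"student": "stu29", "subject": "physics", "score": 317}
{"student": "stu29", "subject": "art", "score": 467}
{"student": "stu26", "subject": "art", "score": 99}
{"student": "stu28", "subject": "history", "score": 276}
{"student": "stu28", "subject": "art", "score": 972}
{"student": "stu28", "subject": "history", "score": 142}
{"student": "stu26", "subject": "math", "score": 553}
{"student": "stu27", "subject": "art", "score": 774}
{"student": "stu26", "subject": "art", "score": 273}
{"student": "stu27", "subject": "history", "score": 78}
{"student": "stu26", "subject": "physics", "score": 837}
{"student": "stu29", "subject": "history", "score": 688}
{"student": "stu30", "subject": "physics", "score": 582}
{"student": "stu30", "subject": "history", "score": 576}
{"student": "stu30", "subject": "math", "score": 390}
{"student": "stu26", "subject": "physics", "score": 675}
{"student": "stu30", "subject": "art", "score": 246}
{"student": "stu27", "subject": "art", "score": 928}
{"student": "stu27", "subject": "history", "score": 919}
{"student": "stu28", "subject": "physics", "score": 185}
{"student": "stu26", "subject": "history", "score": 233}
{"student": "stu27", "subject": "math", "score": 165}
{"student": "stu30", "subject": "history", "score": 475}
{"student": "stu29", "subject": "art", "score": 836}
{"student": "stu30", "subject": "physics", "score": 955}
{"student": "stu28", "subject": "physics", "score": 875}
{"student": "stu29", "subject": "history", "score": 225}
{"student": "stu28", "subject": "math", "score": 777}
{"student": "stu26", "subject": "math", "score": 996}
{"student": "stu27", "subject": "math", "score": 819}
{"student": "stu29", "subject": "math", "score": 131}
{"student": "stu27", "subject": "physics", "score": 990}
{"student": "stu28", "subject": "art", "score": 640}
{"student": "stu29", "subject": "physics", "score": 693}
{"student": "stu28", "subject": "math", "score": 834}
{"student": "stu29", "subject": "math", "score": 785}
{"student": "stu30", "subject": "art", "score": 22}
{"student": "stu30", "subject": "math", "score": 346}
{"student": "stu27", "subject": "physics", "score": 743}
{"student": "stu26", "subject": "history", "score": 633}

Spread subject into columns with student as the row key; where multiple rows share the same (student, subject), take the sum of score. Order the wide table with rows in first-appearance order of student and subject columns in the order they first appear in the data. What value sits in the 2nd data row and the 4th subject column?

With rows in first-appearance order of student, row 2 is student=stu26. subject columns in first-appearance order: physics, art, history, math; column 4 is math.
Long rows with student=stu26, subject=math: 553 + 996 = 1549.

1549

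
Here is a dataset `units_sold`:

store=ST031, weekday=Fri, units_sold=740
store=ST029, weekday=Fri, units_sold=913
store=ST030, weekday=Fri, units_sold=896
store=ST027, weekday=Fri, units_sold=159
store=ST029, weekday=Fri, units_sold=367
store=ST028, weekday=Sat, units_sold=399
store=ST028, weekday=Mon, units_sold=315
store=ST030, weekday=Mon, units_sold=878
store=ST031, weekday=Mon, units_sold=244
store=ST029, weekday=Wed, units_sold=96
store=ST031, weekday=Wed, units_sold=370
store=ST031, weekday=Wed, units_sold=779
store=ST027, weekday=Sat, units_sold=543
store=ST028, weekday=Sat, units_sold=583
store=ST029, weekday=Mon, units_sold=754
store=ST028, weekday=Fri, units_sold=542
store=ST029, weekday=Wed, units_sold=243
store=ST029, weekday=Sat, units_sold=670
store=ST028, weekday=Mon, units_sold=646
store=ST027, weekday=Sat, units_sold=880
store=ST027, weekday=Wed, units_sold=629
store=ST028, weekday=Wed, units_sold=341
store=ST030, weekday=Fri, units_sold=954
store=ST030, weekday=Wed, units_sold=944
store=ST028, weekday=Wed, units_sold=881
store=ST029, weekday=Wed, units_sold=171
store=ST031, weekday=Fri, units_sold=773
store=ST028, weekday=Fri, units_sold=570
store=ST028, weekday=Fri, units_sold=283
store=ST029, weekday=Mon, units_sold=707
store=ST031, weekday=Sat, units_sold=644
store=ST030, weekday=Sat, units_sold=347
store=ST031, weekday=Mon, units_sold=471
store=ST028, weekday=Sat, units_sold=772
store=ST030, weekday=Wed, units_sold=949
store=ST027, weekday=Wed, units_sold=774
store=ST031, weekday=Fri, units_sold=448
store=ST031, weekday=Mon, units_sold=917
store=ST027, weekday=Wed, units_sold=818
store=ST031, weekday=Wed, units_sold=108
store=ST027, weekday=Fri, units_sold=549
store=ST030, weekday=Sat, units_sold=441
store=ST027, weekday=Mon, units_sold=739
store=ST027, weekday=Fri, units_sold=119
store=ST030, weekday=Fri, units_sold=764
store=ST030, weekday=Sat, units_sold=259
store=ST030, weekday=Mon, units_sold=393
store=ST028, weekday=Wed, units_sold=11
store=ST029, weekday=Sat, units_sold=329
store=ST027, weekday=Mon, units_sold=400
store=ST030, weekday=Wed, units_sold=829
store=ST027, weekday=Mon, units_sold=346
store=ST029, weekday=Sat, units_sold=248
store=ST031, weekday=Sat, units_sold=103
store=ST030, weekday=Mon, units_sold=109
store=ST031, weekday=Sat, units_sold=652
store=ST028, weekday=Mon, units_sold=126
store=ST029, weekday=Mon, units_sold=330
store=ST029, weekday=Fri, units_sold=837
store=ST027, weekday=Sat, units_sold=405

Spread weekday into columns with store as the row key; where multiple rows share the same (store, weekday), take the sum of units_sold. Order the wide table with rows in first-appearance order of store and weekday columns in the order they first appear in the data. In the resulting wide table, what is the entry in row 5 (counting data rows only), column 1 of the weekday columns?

1395

With rows in first-appearance order of store, row 5 is store=ST028. weekday columns in first-appearance order: Fri, Sat, Mon, Wed; column 1 is Fri.
Long rows with store=ST028, weekday=Fri: 542 + 570 + 283 = 1395.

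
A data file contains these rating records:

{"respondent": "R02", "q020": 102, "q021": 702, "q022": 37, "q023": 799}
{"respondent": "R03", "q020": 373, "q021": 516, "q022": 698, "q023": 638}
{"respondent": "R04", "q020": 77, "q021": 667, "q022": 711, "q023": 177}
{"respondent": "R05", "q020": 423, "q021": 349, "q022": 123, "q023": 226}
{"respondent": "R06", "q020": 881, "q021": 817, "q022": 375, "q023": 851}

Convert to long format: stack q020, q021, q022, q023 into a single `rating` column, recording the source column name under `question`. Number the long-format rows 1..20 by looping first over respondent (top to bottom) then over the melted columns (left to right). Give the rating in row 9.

77

20 rows total (5 × 4). Row 9: index ⌊(9-1)/4⌋ = 2 into respondent → R04; (9-1) mod 4 = 0 into the melted columns → q020.
So row 9 is (R04, q020, 77); rating = 77.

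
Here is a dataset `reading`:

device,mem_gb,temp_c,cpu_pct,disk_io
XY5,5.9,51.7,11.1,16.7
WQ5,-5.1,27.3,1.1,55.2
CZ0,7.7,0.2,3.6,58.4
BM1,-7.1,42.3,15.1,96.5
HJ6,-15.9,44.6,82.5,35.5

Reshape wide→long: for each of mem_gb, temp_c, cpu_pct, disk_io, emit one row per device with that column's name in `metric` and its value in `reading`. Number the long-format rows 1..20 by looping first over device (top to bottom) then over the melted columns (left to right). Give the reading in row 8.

20 rows total (5 × 4). Row 8: index ⌊(8-1)/4⌋ = 1 into device → WQ5; (8-1) mod 4 = 3 into the melted columns → disk_io.
So row 8 is (WQ5, disk_io, 55.2); reading = 55.2.

55.2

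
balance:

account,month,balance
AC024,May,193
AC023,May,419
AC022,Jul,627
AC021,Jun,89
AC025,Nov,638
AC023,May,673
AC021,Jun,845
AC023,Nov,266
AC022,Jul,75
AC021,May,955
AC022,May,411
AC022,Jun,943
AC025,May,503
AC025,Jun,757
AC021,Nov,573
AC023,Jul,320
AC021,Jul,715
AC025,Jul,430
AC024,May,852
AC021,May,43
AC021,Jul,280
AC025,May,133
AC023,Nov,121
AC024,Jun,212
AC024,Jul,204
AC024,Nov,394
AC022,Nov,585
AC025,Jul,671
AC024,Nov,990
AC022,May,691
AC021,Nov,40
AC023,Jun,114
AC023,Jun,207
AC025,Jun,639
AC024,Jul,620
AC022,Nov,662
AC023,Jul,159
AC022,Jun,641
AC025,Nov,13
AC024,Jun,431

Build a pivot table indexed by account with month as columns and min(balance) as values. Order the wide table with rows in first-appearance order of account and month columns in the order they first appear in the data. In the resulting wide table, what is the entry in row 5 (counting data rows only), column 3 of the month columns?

639

With rows in first-appearance order of account, row 5 is account=AC025. month columns in first-appearance order: May, Jul, Jun, Nov; column 3 is Jun.
Long rows with account=AC025, month=Jun: min(757, 639) = 639.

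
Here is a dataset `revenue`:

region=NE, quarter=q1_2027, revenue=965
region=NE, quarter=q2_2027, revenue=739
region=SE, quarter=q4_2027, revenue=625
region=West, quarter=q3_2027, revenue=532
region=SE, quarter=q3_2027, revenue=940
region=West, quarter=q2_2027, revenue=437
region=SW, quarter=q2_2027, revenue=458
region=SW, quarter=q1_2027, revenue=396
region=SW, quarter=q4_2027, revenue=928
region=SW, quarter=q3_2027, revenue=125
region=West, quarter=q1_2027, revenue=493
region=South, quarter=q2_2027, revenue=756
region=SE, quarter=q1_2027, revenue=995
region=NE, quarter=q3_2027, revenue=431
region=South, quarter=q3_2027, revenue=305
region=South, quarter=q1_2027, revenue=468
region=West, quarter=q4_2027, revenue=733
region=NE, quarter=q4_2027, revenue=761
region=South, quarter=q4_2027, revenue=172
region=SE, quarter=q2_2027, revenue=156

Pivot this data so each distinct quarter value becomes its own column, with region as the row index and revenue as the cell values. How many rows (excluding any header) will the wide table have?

5

5 distinct region values → 5 rows.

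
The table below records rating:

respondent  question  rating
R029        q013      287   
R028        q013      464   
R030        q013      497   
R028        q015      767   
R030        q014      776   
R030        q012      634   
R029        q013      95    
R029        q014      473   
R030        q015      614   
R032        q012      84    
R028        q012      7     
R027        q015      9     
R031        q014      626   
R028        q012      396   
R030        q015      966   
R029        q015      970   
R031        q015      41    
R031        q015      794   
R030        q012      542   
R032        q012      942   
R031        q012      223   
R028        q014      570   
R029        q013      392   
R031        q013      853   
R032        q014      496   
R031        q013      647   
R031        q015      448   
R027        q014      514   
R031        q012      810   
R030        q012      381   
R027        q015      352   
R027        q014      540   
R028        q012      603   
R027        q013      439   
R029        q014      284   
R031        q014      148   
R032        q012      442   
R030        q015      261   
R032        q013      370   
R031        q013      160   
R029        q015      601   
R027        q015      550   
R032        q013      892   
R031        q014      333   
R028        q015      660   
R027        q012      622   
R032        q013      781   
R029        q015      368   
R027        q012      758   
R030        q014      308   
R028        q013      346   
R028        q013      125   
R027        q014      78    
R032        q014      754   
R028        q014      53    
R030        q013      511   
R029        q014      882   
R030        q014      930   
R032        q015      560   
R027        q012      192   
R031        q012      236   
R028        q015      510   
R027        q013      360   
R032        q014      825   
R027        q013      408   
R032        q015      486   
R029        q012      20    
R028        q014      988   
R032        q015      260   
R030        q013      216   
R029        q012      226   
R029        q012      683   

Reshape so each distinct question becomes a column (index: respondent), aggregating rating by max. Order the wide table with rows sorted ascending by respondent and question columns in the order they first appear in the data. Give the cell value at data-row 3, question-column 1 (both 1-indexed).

With rows sorted ascending by respondent, row 3 is respondent=R029. question columns in first-appearance order: q013, q015, q014, q012; column 1 is q013.
Long rows with respondent=R029, question=q013: max(287, 95, 392) = 392.

392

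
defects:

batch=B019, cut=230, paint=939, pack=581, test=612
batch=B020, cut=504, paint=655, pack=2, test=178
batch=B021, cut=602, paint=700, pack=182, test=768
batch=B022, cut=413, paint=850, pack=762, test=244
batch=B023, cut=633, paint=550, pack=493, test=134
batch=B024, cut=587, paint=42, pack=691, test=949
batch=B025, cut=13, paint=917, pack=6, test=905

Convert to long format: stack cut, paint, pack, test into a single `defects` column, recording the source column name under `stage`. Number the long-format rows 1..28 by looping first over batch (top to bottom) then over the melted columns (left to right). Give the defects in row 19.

28 rows total (7 × 4). Row 19: index ⌊(19-1)/4⌋ = 4 into batch → B023; (19-1) mod 4 = 2 into the melted columns → pack.
So row 19 is (B023, pack, 493); defects = 493.

493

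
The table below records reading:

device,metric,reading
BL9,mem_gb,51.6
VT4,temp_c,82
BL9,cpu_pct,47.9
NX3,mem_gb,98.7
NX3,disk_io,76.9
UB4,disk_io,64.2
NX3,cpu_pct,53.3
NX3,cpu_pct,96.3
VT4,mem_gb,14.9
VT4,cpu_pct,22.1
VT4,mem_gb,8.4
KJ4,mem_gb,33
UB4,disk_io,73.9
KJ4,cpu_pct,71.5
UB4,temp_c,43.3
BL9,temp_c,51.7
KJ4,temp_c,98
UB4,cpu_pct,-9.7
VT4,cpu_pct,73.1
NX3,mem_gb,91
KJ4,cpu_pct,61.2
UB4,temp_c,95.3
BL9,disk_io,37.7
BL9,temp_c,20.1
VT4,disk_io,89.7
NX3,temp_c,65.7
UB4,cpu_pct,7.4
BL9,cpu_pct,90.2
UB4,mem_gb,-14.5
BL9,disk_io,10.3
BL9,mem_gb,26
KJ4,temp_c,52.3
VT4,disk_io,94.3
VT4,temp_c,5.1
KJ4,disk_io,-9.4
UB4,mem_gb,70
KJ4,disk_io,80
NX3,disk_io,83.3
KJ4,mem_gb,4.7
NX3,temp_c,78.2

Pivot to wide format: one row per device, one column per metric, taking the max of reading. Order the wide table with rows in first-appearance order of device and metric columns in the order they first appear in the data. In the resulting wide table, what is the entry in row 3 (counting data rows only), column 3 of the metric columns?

96.3

With rows in first-appearance order of device, row 3 is device=NX3. metric columns in first-appearance order: mem_gb, temp_c, cpu_pct, disk_io; column 3 is cpu_pct.
Long rows with device=NX3, metric=cpu_pct: max(53.3, 96.3) = 96.3.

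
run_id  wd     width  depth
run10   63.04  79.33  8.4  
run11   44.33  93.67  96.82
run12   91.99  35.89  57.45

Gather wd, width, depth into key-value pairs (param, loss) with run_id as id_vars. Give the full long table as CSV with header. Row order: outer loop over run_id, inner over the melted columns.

run_id,param,loss
run10,wd,63.04
run10,width,79.33
run10,depth,8.4
run11,wd,44.33
run11,width,93.67
run11,depth,96.82
run12,wd,91.99
run12,width,35.89
run12,depth,57.45

Each (run_id, column) pair becomes one row: 3 × 3 = 9 rows.
For example, (run10, wd) → loss=63.04.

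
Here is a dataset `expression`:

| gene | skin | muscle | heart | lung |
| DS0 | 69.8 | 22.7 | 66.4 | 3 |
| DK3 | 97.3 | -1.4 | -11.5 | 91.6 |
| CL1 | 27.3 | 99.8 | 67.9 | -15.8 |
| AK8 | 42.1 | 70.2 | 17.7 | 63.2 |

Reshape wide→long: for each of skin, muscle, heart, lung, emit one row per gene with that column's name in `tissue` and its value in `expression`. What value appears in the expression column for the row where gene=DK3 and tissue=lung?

91.6

Unpivoting turns each (gene, wide-column) pair into one long row.
The wide cell at row DK3, column lung holds 91.6, so the long row (DK3, lung) has expression=91.6.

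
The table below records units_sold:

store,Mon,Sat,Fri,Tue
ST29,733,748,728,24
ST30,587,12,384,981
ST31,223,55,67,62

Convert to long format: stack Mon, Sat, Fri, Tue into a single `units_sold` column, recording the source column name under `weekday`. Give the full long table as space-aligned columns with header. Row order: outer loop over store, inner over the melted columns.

Each (store, column) pair becomes one row: 3 × 4 = 12 rows.
For example, (ST29, Mon) → units_sold=733.

store  weekday  units_sold
ST29   Mon      733       
ST29   Sat      748       
ST29   Fri      728       
ST29   Tue      24        
ST30   Mon      587       
ST30   Sat      12        
ST30   Fri      384       
ST30   Tue      981       
ST31   Mon      223       
ST31   Sat      55        
ST31   Fri      67        
ST31   Tue      62        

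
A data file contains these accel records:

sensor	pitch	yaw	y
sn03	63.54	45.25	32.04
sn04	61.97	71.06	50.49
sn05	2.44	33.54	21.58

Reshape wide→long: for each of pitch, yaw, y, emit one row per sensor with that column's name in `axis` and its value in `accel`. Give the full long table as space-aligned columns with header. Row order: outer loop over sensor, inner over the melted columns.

Each (sensor, column) pair becomes one row: 3 × 3 = 9 rows.
For example, (sn03, pitch) → accel=63.54.

sensor  axis   accel
sn03    pitch  63.54
sn03    yaw    45.25
sn03    y      32.04
sn04    pitch  61.97
sn04    yaw    71.06
sn04    y      50.49
sn05    pitch  2.44 
sn05    yaw    33.54
sn05    y      21.58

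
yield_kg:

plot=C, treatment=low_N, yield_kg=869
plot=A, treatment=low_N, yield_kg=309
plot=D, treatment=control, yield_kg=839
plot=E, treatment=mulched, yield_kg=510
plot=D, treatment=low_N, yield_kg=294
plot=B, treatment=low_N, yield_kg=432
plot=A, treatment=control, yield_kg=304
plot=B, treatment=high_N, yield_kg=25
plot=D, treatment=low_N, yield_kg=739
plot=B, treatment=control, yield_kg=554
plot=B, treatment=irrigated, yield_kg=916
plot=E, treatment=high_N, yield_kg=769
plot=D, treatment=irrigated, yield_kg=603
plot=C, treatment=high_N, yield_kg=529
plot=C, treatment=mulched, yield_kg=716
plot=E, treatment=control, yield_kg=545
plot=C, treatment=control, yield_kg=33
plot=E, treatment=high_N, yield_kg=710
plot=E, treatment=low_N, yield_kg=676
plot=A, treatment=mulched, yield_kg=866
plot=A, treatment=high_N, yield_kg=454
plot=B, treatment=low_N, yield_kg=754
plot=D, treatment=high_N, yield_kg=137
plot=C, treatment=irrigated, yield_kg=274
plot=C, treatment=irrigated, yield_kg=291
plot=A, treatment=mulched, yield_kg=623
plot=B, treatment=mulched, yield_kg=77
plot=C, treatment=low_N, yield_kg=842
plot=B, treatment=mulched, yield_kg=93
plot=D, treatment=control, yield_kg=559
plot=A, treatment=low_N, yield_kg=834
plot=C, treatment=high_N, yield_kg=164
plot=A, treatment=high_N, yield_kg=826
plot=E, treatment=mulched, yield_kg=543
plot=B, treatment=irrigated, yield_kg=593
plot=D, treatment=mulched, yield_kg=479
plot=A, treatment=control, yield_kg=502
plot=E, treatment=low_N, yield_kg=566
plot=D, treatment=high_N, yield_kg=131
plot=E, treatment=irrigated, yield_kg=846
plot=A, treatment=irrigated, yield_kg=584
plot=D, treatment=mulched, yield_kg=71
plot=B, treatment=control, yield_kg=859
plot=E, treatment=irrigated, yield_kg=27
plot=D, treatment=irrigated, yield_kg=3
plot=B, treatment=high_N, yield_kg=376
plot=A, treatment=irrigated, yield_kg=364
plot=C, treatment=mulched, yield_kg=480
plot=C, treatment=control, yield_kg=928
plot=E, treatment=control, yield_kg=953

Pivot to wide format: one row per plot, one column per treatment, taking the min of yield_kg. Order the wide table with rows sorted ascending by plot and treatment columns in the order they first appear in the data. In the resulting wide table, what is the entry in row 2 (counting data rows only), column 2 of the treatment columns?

With rows sorted ascending by plot, row 2 is plot=B. treatment columns in first-appearance order: low_N, control, mulched, high_N, irrigated; column 2 is control.
Long rows with plot=B, treatment=control: min(554, 859) = 554.

554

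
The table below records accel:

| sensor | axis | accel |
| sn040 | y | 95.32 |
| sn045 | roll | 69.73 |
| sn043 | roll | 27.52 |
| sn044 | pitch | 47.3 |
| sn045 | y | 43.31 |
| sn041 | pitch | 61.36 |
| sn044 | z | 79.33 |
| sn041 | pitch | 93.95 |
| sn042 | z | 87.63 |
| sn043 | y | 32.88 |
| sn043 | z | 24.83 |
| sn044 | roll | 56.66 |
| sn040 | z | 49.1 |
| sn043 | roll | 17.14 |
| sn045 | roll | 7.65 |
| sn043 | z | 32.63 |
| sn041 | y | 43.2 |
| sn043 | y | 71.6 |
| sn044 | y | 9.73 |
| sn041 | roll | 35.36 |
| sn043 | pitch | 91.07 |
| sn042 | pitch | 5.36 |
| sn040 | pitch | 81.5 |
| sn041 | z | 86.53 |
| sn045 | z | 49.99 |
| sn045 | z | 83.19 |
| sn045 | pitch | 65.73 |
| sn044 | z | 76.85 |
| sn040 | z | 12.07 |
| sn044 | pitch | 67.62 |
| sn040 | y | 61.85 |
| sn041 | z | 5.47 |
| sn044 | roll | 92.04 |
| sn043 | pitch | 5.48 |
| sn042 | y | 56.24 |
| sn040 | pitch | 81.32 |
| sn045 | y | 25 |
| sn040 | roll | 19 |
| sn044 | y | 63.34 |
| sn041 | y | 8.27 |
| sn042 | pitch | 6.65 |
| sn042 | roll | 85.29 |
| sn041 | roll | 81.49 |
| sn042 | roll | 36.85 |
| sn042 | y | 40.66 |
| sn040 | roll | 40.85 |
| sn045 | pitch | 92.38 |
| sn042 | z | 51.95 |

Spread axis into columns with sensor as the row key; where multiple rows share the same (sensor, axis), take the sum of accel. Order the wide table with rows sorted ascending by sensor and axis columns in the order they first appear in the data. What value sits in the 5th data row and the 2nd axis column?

With rows sorted ascending by sensor, row 5 is sensor=sn044. axis columns in first-appearance order: y, roll, pitch, z; column 2 is roll.
Long rows with sensor=sn044, axis=roll: 56.66 + 92.04 = 148.70.

148.70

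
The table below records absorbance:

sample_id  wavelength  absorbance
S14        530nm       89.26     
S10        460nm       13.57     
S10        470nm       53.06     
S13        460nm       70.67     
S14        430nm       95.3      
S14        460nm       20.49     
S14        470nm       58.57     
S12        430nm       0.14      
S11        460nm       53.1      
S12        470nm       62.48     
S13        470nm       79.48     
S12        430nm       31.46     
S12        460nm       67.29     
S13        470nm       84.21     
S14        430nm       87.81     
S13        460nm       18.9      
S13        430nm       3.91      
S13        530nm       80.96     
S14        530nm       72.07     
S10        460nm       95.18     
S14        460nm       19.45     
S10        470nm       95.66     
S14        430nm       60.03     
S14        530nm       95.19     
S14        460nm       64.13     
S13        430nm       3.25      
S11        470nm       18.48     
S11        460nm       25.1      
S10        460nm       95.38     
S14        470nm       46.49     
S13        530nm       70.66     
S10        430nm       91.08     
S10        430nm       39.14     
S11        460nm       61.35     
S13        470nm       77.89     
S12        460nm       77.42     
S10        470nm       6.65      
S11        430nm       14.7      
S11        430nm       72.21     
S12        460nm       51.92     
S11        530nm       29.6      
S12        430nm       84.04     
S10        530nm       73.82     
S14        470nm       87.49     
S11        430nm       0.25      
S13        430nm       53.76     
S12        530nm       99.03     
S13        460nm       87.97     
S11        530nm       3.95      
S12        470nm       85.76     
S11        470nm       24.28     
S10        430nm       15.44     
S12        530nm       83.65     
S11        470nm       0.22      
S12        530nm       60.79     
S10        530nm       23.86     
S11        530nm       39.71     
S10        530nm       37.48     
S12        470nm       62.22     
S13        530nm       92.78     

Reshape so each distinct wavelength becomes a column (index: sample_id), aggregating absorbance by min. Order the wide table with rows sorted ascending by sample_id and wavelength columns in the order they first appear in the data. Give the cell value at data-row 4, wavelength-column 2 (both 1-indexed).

With rows sorted ascending by sample_id, row 4 is sample_id=S13. wavelength columns in first-appearance order: 530nm, 460nm, 470nm, 430nm; column 2 is 460nm.
Long rows with sample_id=S13, wavelength=460nm: min(70.67, 18.9, 87.97) = 18.9.

18.9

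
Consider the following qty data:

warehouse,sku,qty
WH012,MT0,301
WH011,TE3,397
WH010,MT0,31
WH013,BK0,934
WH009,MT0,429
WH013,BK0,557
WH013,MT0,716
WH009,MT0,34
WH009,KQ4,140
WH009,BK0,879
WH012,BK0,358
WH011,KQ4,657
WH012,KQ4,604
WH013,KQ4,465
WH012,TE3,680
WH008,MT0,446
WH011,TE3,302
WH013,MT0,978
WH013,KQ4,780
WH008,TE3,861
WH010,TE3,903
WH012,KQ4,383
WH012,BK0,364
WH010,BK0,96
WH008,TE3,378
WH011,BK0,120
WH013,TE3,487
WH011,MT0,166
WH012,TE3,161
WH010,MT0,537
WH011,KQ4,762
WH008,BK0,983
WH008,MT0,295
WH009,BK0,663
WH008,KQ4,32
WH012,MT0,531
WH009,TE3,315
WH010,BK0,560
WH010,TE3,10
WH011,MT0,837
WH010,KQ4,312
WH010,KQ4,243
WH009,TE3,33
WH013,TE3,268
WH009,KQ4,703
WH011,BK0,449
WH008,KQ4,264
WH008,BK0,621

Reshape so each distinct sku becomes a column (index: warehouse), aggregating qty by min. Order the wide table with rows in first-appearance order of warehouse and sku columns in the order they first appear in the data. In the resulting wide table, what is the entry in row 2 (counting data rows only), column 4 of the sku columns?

657

With rows in first-appearance order of warehouse, row 2 is warehouse=WH011. sku columns in first-appearance order: MT0, TE3, BK0, KQ4; column 4 is KQ4.
Long rows with warehouse=WH011, sku=KQ4: min(657, 762) = 657.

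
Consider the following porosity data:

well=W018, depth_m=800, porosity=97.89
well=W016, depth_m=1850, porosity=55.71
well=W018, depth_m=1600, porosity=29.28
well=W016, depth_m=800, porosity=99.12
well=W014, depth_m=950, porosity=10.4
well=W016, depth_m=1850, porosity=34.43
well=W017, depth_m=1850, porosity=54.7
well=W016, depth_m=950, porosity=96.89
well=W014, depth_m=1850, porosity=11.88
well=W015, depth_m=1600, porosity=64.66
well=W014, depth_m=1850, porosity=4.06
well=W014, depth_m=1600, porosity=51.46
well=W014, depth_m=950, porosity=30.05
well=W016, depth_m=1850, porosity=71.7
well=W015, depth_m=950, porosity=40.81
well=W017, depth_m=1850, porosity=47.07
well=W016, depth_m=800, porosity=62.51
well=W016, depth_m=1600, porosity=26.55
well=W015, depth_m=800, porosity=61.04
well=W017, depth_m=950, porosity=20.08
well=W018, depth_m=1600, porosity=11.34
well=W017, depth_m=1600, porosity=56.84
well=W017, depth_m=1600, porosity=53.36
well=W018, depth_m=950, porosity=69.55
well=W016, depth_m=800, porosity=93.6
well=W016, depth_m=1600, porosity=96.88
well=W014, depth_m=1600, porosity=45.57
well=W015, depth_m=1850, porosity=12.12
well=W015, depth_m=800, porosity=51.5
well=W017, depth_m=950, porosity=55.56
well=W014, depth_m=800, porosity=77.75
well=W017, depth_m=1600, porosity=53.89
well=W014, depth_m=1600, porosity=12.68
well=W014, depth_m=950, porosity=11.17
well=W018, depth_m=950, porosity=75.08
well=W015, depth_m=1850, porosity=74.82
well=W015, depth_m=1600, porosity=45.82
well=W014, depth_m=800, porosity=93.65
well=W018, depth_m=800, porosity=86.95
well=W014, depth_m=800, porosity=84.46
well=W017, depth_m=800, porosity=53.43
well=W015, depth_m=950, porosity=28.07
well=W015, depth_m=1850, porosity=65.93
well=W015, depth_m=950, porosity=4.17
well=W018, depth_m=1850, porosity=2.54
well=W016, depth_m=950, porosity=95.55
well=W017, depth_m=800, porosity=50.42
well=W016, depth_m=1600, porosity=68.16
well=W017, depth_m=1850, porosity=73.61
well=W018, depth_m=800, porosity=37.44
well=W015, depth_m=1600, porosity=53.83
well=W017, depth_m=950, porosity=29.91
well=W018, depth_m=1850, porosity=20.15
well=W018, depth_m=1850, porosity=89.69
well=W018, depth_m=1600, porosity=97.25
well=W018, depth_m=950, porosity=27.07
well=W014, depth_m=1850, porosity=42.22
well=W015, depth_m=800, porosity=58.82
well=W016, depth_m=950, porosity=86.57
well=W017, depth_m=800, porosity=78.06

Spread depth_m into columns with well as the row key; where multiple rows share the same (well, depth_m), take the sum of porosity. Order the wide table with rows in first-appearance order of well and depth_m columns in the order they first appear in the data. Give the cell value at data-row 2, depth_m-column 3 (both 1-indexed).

191.59

With rows in first-appearance order of well, row 2 is well=W016. depth_m columns in first-appearance order: 800, 1850, 1600, 950; column 3 is 1600.
Long rows with well=W016, depth_m=1600: 26.55 + 96.88 + 68.16 = 191.59.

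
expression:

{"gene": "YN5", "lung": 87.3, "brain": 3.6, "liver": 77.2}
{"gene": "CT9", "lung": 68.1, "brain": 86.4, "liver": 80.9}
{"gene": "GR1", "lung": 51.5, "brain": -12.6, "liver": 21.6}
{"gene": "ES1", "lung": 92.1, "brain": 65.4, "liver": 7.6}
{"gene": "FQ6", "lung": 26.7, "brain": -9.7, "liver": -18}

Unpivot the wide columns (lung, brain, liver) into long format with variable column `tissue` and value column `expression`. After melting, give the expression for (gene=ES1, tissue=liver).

7.6

Unpivoting turns each (gene, wide-column) pair into one long row.
The wide cell at row ES1, column liver holds 7.6, so the long row (ES1, liver) has expression=7.6.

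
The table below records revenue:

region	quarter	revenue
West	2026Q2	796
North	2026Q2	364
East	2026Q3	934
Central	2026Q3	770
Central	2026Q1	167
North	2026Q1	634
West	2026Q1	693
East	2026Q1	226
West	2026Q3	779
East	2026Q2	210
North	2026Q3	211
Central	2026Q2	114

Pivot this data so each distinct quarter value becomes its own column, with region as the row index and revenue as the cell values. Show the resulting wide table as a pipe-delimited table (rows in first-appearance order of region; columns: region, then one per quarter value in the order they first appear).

| region | 2026Q2 | 2026Q3 | 2026Q1 |
| West | 796 | 779 | 693 |
| North | 364 | 211 | 634 |
| East | 210 | 934 | 226 |
| Central | 114 | 770 | 167 |

Columns: region plus the 3 distinct quarter values (2026Q2, 2026Q3, 2026Q1).
For example, row West column 2026Q2 takes revenue=796 from the long row (West, 2026Q2).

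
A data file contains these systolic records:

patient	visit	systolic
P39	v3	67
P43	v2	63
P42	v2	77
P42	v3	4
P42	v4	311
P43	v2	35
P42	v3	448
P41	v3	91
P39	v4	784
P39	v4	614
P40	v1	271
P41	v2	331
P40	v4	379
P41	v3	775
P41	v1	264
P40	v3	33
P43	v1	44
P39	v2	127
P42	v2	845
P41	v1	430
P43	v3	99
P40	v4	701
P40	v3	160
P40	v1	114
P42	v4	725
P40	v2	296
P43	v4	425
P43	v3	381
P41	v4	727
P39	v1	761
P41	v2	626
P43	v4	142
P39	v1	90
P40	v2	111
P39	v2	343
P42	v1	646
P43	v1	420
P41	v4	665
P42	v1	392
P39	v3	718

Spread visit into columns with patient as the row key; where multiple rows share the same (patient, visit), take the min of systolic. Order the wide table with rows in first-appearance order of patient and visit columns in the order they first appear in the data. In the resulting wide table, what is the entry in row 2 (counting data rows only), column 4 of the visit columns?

44

With rows in first-appearance order of patient, row 2 is patient=P43. visit columns in first-appearance order: v3, v2, v4, v1; column 4 is v1.
Long rows with patient=P43, visit=v1: min(44, 420) = 44.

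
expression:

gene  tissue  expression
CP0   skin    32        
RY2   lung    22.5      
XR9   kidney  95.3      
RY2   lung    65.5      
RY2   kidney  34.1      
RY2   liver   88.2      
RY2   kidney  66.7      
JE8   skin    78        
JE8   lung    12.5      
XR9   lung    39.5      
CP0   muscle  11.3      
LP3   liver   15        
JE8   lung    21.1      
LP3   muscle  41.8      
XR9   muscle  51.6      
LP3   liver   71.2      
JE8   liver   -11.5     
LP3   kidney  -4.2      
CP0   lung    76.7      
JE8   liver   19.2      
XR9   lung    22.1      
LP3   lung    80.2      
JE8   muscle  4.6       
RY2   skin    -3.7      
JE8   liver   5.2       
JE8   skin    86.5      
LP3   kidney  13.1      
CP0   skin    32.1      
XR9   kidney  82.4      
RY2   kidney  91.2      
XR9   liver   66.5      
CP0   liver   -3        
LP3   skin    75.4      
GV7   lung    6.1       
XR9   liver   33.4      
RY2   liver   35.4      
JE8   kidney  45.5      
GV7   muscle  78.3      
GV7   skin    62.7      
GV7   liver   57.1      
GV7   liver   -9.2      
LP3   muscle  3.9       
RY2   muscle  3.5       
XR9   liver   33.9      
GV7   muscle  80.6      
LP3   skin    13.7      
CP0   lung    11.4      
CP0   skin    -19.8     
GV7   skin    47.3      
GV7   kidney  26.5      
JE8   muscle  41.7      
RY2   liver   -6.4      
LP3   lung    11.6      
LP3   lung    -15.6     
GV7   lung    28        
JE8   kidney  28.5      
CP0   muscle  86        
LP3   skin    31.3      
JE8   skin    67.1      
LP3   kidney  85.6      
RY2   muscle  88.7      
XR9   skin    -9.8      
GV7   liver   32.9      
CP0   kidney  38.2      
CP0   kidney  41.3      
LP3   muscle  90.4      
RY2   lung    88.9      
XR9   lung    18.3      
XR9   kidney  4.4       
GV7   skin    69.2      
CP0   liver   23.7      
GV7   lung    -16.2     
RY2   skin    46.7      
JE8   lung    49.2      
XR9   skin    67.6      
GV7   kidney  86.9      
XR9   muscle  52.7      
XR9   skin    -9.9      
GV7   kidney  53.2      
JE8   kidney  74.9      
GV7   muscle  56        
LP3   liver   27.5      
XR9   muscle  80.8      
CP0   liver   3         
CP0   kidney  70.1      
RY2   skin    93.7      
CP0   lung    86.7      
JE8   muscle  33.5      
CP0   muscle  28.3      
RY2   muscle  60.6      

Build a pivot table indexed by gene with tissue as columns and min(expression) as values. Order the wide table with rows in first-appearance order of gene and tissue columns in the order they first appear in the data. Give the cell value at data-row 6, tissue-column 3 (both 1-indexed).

26.5

With rows in first-appearance order of gene, row 6 is gene=GV7. tissue columns in first-appearance order: skin, lung, kidney, liver, muscle; column 3 is kidney.
Long rows with gene=GV7, tissue=kidney: min(26.5, 86.9, 53.2) = 26.5.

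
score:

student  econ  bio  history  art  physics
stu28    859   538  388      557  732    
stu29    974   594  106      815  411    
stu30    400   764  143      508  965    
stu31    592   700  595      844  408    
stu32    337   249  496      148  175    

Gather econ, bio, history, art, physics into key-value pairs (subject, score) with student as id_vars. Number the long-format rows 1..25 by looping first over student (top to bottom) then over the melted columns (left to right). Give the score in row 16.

592

25 rows total (5 × 5). Row 16: index ⌊(16-1)/5⌋ = 3 into student → stu31; (16-1) mod 5 = 0 into the melted columns → econ.
So row 16 is (stu31, econ, 592); score = 592.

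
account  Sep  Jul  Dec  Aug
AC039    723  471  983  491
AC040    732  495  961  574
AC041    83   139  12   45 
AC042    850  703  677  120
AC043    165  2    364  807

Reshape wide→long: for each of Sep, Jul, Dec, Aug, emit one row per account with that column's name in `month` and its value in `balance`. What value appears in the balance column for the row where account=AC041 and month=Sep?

Unpivoting turns each (account, wide-column) pair into one long row.
The wide cell at row AC041, column Sep holds 83, so the long row (AC041, Sep) has balance=83.

83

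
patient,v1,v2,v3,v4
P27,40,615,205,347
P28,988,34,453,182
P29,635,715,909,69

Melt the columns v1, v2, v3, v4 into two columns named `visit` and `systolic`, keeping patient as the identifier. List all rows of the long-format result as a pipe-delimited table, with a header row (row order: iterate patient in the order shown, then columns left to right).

| patient | visit | systolic |
| P27 | v1 | 40 |
| P27 | v2 | 615 |
| P27 | v3 | 205 |
| P27 | v4 | 347 |
| P28 | v1 | 988 |
| P28 | v2 | 34 |
| P28 | v3 | 453 |
| P28 | v4 | 182 |
| P29 | v1 | 635 |
| P29 | v2 | 715 |
| P29 | v3 | 909 |
| P29 | v4 | 69 |

Each (patient, column) pair becomes one row: 3 × 4 = 12 rows.
For example, (P27, v1) → systolic=40.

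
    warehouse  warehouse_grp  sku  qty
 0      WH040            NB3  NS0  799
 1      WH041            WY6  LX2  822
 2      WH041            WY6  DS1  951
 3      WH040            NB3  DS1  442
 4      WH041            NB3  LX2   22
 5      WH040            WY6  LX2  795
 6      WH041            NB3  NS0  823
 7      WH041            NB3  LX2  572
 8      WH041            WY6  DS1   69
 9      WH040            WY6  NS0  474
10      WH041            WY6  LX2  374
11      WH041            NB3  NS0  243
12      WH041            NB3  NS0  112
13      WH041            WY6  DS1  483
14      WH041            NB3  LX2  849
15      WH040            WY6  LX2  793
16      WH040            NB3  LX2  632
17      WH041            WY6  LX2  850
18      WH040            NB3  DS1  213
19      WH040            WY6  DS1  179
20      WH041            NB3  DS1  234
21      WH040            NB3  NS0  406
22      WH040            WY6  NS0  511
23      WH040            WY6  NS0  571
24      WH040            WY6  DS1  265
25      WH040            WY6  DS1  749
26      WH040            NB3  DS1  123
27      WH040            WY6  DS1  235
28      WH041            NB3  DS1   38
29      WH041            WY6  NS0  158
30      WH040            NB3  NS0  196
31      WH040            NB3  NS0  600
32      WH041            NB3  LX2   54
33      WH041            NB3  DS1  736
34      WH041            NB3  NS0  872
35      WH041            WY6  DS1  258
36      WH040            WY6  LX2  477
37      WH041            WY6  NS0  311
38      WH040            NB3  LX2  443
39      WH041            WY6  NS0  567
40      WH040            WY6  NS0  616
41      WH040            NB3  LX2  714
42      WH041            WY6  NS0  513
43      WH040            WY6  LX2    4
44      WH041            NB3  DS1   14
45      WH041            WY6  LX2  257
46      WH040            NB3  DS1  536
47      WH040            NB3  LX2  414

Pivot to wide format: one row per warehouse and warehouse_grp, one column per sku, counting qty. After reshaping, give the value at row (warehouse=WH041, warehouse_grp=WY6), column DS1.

Rows with warehouse=WH041, warehouse_grp=WY6 and sku=DS1: qty values are 951, 69, 483, 258.
4 rows match — count = 4.

4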